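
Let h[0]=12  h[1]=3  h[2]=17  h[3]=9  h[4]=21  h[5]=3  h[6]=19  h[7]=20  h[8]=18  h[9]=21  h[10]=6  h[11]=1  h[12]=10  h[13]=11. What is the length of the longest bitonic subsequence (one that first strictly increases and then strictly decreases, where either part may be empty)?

7

inc[i] = longest strictly increasing subsequence ending at i; dec[i] = longest strictly decreasing subsequence starting at i:
i:      0  1  2  3  4  5  6  7  8  9 10 11 12 13
h[i]:  12  3 17  9 21  3 19 20 18 21  6  1 10 11
inc:    1  1  2  2  3  1  3  4  3  5  2  1  3  4
dec:    4  2  4  3  5  2  4  4  3  3  2  1  1  1
Best peak at i=4 (value 21): inc=3, dec=5, length 3+5−1 = 7.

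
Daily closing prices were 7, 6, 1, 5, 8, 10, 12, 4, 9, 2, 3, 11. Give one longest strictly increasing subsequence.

Patience tails give the LIS length; then backtrack through the dp parents:
7 → extends → [7]
6 → replaces 7 → [6]
1 → replaces 6 → [1]
5 → extends → [1, 5]
8 → extends → [1, 5, 8]
10 → extends → [1, 5, 8, 10]
12 → extends → [1, 5, 8, 10, 12]
4 → replaces 5 → [1, 4, 8, 10, 12]
9 → replaces 10 → [1, 4, 8, 9, 12]
2 → replaces 4 → [1, 2, 8, 9, 12]
3 → replaces 8 → [1, 2, 3, 9, 12]
11 → replaces 12 → [1, 2, 3, 9, 11]
Length 5; one witness is 1, 5, 8, 10, 12.

1, 5, 8, 10, 12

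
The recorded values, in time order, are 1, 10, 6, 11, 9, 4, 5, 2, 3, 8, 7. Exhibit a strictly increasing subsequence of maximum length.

1, 4, 5, 8

Patience tails give the LIS length; then backtrack through the dp parents:
1 → extends → [1]
10 → extends → [1, 10]
6 → replaces 10 → [1, 6]
11 → extends → [1, 6, 11]
9 → replaces 11 → [1, 6, 9]
4 → replaces 6 → [1, 4, 9]
5 → replaces 9 → [1, 4, 5]
2 → replaces 4 → [1, 2, 5]
3 → replaces 5 → [1, 2, 3]
8 → extends → [1, 2, 3, 8]
7 → replaces 8 → [1, 2, 3, 7]
Length 4; one witness is 1, 4, 5, 8.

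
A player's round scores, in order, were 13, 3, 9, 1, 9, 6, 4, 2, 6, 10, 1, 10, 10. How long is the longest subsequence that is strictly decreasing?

6

Negate each value so 'decreasing' becomes 'increasing', then run patience tails on the negated sequence:
-13 → extends → [-13]
-3 → extends → [-13, -3]
-9 → replaces -3 → [-13, -9]
-1 → extends → [-13, -9, -1]
-9 → already a tail → [-13, -9, -1]
-6 → replaces -1 → [-13, -9, -6]
-4 → extends → [-13, -9, -6, -4]
-2 → extends → [-13, -9, -6, -4, -2]
-6 → already a tail → [-13, -9, -6, -4, -2]
-10 → replaces -9 → [-13, -10, -6, -4, -2]
-1 → extends → [-13, -10, -6, -4, -2, -1]
-10 → already a tail → [-13, -10, -6, -4, -2, -1]
-10 → already a tail → [-13, -10, -6, -4, -2, -1]
Six tails, so the longest strictly decreasing subsequence of the original has length 6.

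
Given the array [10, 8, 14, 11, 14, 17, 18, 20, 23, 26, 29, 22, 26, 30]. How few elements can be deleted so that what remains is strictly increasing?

Fewest deletions = n − (longest strictly increasing subsequence).
Patience tails:
10 → extends → [10]
8 → replaces 10 → [8]
14 → extends → [8, 14]
11 → replaces 14 → [8, 11]
14 → extends → [8, 11, 14]
17 → extends → [8, 11, 14, 17]
18 → extends → [8, 11, 14, 17, 18]
20 → extends → [8, 11, 14, 17, 18, 20]
23 → extends → [8, 11, 14, 17, 18, 20, 23]
26 → extends → [8, 11, 14, 17, 18, 20, 23, 26]
29 → extends → [8, 11, 14, 17, 18, 20, 23, 26, 29]
22 → replaces 23 → [8, 11, 14, 17, 18, 20, 22, 26, 29]
26 → already a tail → [8, 11, 14, 17, 18, 20, 22, 26, 29]
30 → extends → [8, 11, 14, 17, 18, 20, 22, 26, 29, 30]
Longest strictly increasing subsequence has length 10, so deletions = 14 − 10 = 4.

4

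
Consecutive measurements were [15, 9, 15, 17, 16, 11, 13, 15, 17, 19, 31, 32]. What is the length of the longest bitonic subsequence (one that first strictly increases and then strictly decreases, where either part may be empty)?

inc[i] = longest strictly increasing subsequence ending at i; dec[i] = longest strictly decreasing subsequence starting at i:
i:      1  2  3  4  5  6  7  8  9 10 11 12
a[i]:  15  9 15 17 16 11 13 15 17 19 31 32
inc:    1  1  2  3  3  2  3  4  5  6  7  8
dec:    2  1  2  3  2  1  1  1  1  1  1  1
Best peak at i=12 (value 32): inc=8, dec=1, length 8+1−1 = 8.

8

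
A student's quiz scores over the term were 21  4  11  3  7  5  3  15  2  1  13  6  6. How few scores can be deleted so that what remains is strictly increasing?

10

Fewest deletions = n − (longest strictly increasing subsequence).
i:      1  2  3  4  5  6  7  8  9 10 11 12 13
a[i]:  21  4 11  3  7  5  3 15  2  1 13  6  6
dp:     1  1  2  1  2  2  1  3  1  1  3  3  3
max dp = 3, so deletions = 13 − 3 = 10.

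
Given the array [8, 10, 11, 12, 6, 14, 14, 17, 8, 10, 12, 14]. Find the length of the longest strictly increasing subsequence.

6

Track the smallest tail for each achievable length (strict):
8 → extends → [8]
10 → extends → [8, 10]
11 → extends → [8, 10, 11]
12 → extends → [8, 10, 11, 12]
6 → replaces 8 → [6, 10, 11, 12]
14 → extends → [6, 10, 11, 12, 14]
14 → already a tail → [6, 10, 11, 12, 14]
17 → extends → [6, 10, 11, 12, 14, 17]
8 → replaces 10 → [6, 8, 11, 12, 14, 17]
10 → replaces 11 → [6, 8, 10, 12, 14, 17]
12 → already a tail → [6, 8, 10, 12, 14, 17]
14 → already a tail → [6, 8, 10, 12, 14, 17]
Six tails, so the longest strictly increasing subsequence has length 6 (e.g. 8, 10, 11, 12, 14, 17).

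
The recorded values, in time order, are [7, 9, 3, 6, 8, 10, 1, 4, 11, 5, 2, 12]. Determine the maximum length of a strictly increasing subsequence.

Track the smallest tail for each achievable length (strict):
7 → extends → [7]
9 → extends → [7, 9]
3 → replaces 7 → [3, 9]
6 → replaces 9 → [3, 6]
8 → extends → [3, 6, 8]
10 → extends → [3, 6, 8, 10]
1 → replaces 3 → [1, 6, 8, 10]
4 → replaces 6 → [1, 4, 8, 10]
11 → extends → [1, 4, 8, 10, 11]
5 → replaces 8 → [1, 4, 5, 10, 11]
2 → replaces 4 → [1, 2, 5, 10, 11]
12 → extends → [1, 2, 5, 10, 11, 12]
Six tails, so the longest strictly increasing subsequence has length 6 (e.g. 3, 6, 8, 10, 11, 12).

6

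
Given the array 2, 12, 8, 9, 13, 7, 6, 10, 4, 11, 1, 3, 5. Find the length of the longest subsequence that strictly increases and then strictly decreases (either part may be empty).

inc[i] = longest strictly increasing subsequence ending at i; dec[i] = longest strictly decreasing subsequence starting at i:
i:      1  2  3  4  5  6  7  8  9 10 11 12 13
a[i]:   2 12  8  9 13  7  6 10  4 11  1  3  5
inc:    1  2  2  3  4  2  2  4  2  5  1  2  3
dec:    2  6  5  5  5  4  3  3  2  2  1  1  1
Best peak at i=5 (value 13): inc=4, dec=5, length 4+5−1 = 8.

8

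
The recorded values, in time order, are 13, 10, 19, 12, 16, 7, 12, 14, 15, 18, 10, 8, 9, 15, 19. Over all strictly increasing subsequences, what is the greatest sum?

Let S[i] be the best sum of a strictly increasing subsequence ending at i:
i:      1  2  3  4  5  6  7  8  9 10 11 12 13 14 15
a[i]:  13 10 19 12 16  7 12 14 15 18 10  8  9 15 19
S:     13 10 32 22 38  7 22 36 51 69 17 15 24 51 88
Maximum is 88 (e.g. 10 + 12 + 14 + 15 + 18 + 19).

88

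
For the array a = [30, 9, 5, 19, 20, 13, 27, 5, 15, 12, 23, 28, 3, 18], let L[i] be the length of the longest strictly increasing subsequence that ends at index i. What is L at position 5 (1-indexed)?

dp[i] = 1 + max{dp[j] : j<i, a[j]<a[i]} (or 1 if no such j):
i:      1  2  3  4  5  6  7  8  9 10 11 12 13 14
a[i]:  30  9  5 19 20 13 27  5 15 12 23 28  3 18
dp:     1  1  1  2  3  2  4  1  3  2  4  5  1  4
At index 5 the value is 3.

3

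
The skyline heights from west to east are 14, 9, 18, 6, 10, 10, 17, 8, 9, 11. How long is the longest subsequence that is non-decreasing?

4

Track the smallest tail for each achievable length (allowing ties):
14 → extends → [14]
9 → replaces 14 → [9]
18 → extends → [9, 18]
6 → replaces 9 → [6, 18]
10 → replaces 18 → [6, 10]
10 → extends → [6, 10, 10]
17 → extends → [6, 10, 10, 17]
8 → replaces 10 → [6, 8, 10, 17]
9 → replaces 10 → [6, 8, 9, 17]
11 → replaces 17 → [6, 8, 9, 11]
Four tails, so the longest non-decreasing subsequence has length 4 (e.g. 9, 10, 10, 17).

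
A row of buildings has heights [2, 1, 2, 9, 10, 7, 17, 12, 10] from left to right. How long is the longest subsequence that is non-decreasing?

Let dp[i] be the length of the longest such subsequence ending at index i:
i:      1  2  3  4  5  6  7  8  9
a[i]:   2  1  2  9 10  7 17 12 10
dp:     1  1  2  3  4  3  5  5  5
Maximum dp value is 5.

5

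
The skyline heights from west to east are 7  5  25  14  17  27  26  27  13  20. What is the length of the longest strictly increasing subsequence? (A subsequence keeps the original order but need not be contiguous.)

5

Track the smallest tail for each achievable length (strict):
7 → extends → [7]
5 → replaces 7 → [5]
25 → extends → [5, 25]
14 → replaces 25 → [5, 14]
17 → extends → [5, 14, 17]
27 → extends → [5, 14, 17, 27]
26 → replaces 27 → [5, 14, 17, 26]
27 → extends → [5, 14, 17, 26, 27]
13 → replaces 14 → [5, 13, 17, 26, 27]
20 → replaces 26 → [5, 13, 17, 20, 27]
Five tails, so the longest strictly increasing subsequence has length 5 (e.g. 7, 14, 17, 26, 27).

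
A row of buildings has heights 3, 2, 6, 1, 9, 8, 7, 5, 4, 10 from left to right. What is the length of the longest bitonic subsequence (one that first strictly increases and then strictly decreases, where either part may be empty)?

7

inc[i] = longest strictly increasing subsequence ending at i; dec[i] = longest strictly decreasing subsequence starting at i:
i:      1  2  3  4  5  6  7  8  9 10
a[i]:   3  2  6  1  9  8  7  5  4 10
inc:    1  1  2  1  3  3  3  2  2  4
dec:    3  2  3  1  5  4  3  2  1  1
Best peak at i=5 (value 9): inc=3, dec=5, length 3+5−1 = 7.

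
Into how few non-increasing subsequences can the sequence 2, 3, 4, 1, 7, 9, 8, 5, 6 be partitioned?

Place each on the leftmost legal pile:
2 → new pile 1 (tops now [2])
3 → new pile 2 (tops now [2, 3])
4 → new pile 3 (tops now [2, 3, 4])
1 → pile 1 (tops now [1, 3, 4])
7 → new pile 4 (tops now [1, 3, 4, 7])
9 → new pile 5 (tops now [1, 3, 4, 7, 9])
8 → pile 5 (tops now [1, 3, 4, 7, 8])
5 → pile 4 (tops now [1, 3, 4, 5, 8])
6 → pile 5 (tops now [1, 3, 4, 5, 6])
Five piles.

5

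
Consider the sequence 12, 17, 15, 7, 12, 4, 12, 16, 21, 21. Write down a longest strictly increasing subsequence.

12, 15, 16, 21

Patience tails give the LIS length; then backtrack through the dp parents:
12 → extends → [12]
17 → extends → [12, 17]
15 → replaces 17 → [12, 15]
7 → replaces 12 → [7, 15]
12 → replaces 15 → [7, 12]
4 → replaces 7 → [4, 12]
12 → already a tail → [4, 12]
16 → extends → [4, 12, 16]
21 → extends → [4, 12, 16, 21]
21 → already a tail → [4, 12, 16, 21]
Length 4; one witness is 12, 15, 16, 21.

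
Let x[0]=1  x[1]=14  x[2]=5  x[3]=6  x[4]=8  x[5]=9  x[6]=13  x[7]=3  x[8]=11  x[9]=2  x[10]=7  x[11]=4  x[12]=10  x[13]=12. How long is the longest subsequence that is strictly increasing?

7

Let dp[i] be the length of the longest such subsequence ending at index i:
i:      0  1  2  3  4  5  6  7  8  9 10 11 12 13
x[i]:   1 14  5  6  8  9 13  3 11  2  7  4 10 12
dp:     1  2  2  3  4  5  6  2  6  2  4  3  6  7
Maximum dp value is 7.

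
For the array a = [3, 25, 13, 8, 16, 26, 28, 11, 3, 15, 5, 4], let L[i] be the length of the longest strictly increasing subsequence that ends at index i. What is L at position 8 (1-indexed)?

3

dp[i] = 1 + max{dp[j] : j<i, a[j]<a[i]} (or 1 if no such j):
i:      1  2  3  4  5  6  7  8  9 10 11 12
a[i]:   3 25 13  8 16 26 28 11  3 15  5  4
dp:     1  2  2  2  3  4  5  3  1  4  2  2
At index 8 the value is 3.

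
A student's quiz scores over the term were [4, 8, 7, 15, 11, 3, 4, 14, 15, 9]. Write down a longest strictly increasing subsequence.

4, 8, 11, 14, 15

Patience tails give the LIS length; then backtrack through the dp parents:
4 → extends → [4]
8 → extends → [4, 8]
7 → replaces 8 → [4, 7]
15 → extends → [4, 7, 15]
11 → replaces 15 → [4, 7, 11]
3 → replaces 4 → [3, 7, 11]
4 → replaces 7 → [3, 4, 11]
14 → extends → [3, 4, 11, 14]
15 → extends → [3, 4, 11, 14, 15]
9 → replaces 11 → [3, 4, 9, 14, 15]
Length 5; one witness is 4, 8, 11, 14, 15.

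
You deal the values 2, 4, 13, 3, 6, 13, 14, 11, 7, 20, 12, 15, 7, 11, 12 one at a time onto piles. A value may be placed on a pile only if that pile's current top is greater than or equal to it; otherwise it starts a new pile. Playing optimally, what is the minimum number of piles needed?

6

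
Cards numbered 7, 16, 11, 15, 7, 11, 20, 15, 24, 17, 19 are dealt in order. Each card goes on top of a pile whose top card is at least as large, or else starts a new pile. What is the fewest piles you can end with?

Place each on the leftmost legal pile:
7 → new pile 1 (tops now [7])
16 → new pile 2 (tops now [7, 16])
11 → pile 2 (tops now [7, 11])
15 → new pile 3 (tops now [7, 11, 15])
7 → pile 1 (tops now [7, 11, 15])
11 → pile 2 (tops now [7, 11, 15])
20 → new pile 4 (tops now [7, 11, 15, 20])
15 → pile 3 (tops now [7, 11, 15, 20])
24 → new pile 5 (tops now [7, 11, 15, 20, 24])
17 → pile 4 (tops now [7, 11, 15, 17, 24])
19 → pile 5 (tops now [7, 11, 15, 17, 19])
Five piles.

5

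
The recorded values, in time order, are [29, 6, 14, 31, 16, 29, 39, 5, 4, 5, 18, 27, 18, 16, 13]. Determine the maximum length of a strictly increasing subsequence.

Let dp[i] be the length of the longest such subsequence ending at index i:
i:      1  2  3  4  5  6  7  8  9 10 11 12 13 14 15
a[i]:  29  6 14 31 16 29 39  5  4  5 18 27 18 16 13
dp:     1  1  2  3  3  4  5  1  1  2  4  5  4  3  3
Maximum dp value is 5.

5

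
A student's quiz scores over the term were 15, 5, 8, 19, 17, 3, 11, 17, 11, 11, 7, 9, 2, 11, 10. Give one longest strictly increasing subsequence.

5, 8, 11, 17

Patience tails give the LIS length; then backtrack through the dp parents:
15 → extends → [15]
5 → replaces 15 → [5]
8 → extends → [5, 8]
19 → extends → [5, 8, 19]
17 → replaces 19 → [5, 8, 17]
3 → replaces 5 → [3, 8, 17]
11 → replaces 17 → [3, 8, 11]
17 → extends → [3, 8, 11, 17]
11 → already a tail → [3, 8, 11, 17]
11 → already a tail → [3, 8, 11, 17]
7 → replaces 8 → [3, 7, 11, 17]
9 → replaces 11 → [3, 7, 9, 17]
2 → replaces 3 → [2, 7, 9, 17]
11 → replaces 17 → [2, 7, 9, 11]
10 → replaces 11 → [2, 7, 9, 10]
Length 4; one witness is 5, 8, 11, 17.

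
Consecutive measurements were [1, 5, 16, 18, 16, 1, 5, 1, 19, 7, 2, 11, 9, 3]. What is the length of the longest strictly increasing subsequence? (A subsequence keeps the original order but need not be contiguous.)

Track the smallest tail for each achievable length (strict):
1 → extends → [1]
5 → extends → [1, 5]
16 → extends → [1, 5, 16]
18 → extends → [1, 5, 16, 18]
16 → already a tail → [1, 5, 16, 18]
1 → already a tail → [1, 5, 16, 18]
5 → already a tail → [1, 5, 16, 18]
1 → already a tail → [1, 5, 16, 18]
19 → extends → [1, 5, 16, 18, 19]
7 → replaces 16 → [1, 5, 7, 18, 19]
2 → replaces 5 → [1, 2, 7, 18, 19]
11 → replaces 18 → [1, 2, 7, 11, 19]
9 → replaces 11 → [1, 2, 7, 9, 19]
3 → replaces 7 → [1, 2, 3, 9, 19]
Five tails, so the longest strictly increasing subsequence has length 5 (e.g. 1, 5, 16, 18, 19).

5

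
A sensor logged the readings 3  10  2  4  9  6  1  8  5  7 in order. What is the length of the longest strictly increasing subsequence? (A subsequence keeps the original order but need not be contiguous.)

4

Track the smallest tail for each achievable length (strict):
3 → extends → [3]
10 → extends → [3, 10]
2 → replaces 3 → [2, 10]
4 → replaces 10 → [2, 4]
9 → extends → [2, 4, 9]
6 → replaces 9 → [2, 4, 6]
1 → replaces 2 → [1, 4, 6]
8 → extends → [1, 4, 6, 8]
5 → replaces 6 → [1, 4, 5, 8]
7 → replaces 8 → [1, 4, 5, 7]
Four tails, so the longest strictly increasing subsequence has length 4 (e.g. 3, 4, 6, 8).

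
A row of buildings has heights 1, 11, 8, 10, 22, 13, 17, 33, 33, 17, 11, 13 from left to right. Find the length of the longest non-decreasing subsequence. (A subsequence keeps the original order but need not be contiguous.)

7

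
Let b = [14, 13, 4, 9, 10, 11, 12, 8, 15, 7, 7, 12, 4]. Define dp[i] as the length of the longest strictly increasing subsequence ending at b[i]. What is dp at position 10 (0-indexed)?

dp[i] = 1 + max{dp[j] : j<i, b[j]<b[i]} (or 1 if no such j):
i:      0  1  2  3  4  5  6  7  8  9 10 11 12
b[i]:  14 13  4  9 10 11 12  8 15  7  7 12  4
dp:     1  1  1  2  3  4  5  2  6  2  2  5  1
At index 10 the value is 2.

2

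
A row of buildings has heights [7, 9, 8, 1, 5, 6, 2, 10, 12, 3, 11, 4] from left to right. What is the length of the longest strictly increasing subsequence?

5

Let dp[i] be the length of the longest such subsequence ending at index i:
i:      1  2  3  4  5  6  7  8  9 10 11 12
a[i]:   7  9  8  1  5  6  2 10 12  3 11  4
dp:     1  2  2  1  2  3  2  4  5  3  5  4
Maximum dp value is 5.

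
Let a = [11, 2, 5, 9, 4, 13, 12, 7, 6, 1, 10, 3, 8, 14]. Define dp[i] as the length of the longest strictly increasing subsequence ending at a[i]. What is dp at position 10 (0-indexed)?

dp[i] = 1 + max{dp[j] : j<i, a[j]<a[i]} (or 1 if no such j):
i:      0  1  2  3  4  5  6  7  8  9 10 11 12 13
a[i]:  11  2  5  9  4 13 12  7  6  1 10  3  8 14
dp:     1  1  2  3  2  4  4  3  3  1  4  2  4  5
At index 10 the value is 4.

4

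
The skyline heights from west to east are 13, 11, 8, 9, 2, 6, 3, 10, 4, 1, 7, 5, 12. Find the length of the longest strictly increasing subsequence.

Track the smallest tail for each achievable length (strict):
13 → extends → [13]
11 → replaces 13 → [11]
8 → replaces 11 → [8]
9 → extends → [8, 9]
2 → replaces 8 → [2, 9]
6 → replaces 9 → [2, 6]
3 → replaces 6 → [2, 3]
10 → extends → [2, 3, 10]
4 → replaces 10 → [2, 3, 4]
1 → replaces 2 → [1, 3, 4]
7 → extends → [1, 3, 4, 7]
5 → replaces 7 → [1, 3, 4, 5]
12 → extends → [1, 3, 4, 5, 12]
Five tails, so the longest strictly increasing subsequence has length 5 (e.g. 2, 3, 4, 7, 12).

5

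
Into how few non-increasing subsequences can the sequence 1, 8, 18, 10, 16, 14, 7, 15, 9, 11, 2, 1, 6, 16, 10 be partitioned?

Place each on the leftmost legal pile:
1 → new pile 1 (tops now [1])
8 → new pile 2 (tops now [1, 8])
18 → new pile 3 (tops now [1, 8, 18])
10 → pile 3 (tops now [1, 8, 10])
16 → new pile 4 (tops now [1, 8, 10, 16])
14 → pile 4 (tops now [1, 8, 10, 14])
7 → pile 2 (tops now [1, 7, 10, 14])
15 → new pile 5 (tops now [1, 7, 10, 14, 15])
9 → pile 3 (tops now [1, 7, 9, 14, 15])
11 → pile 4 (tops now [1, 7, 9, 11, 15])
2 → pile 2 (tops now [1, 2, 9, 11, 15])
1 → pile 1 (tops now [1, 2, 9, 11, 15])
6 → pile 3 (tops now [1, 2, 6, 11, 15])
16 → new pile 6 (tops now [1, 2, 6, 11, 15, 16])
10 → pile 4 (tops now [1, 2, 6, 10, 15, 16])
Six piles.

6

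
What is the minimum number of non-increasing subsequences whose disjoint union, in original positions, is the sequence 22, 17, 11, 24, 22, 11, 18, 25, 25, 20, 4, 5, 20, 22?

4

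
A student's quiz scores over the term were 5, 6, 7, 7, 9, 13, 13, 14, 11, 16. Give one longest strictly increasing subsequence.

Patience tails give the LIS length; then backtrack through the dp parents:
5 → extends → [5]
6 → extends → [5, 6]
7 → extends → [5, 6, 7]
7 → already a tail → [5, 6, 7]
9 → extends → [5, 6, 7, 9]
13 → extends → [5, 6, 7, 9, 13]
13 → already a tail → [5, 6, 7, 9, 13]
14 → extends → [5, 6, 7, 9, 13, 14]
11 → replaces 13 → [5, 6, 7, 9, 11, 14]
16 → extends → [5, 6, 7, 9, 11, 14, 16]
Length 7; one witness is 5, 6, 7, 9, 13, 14, 16.

5, 6, 7, 9, 13, 14, 16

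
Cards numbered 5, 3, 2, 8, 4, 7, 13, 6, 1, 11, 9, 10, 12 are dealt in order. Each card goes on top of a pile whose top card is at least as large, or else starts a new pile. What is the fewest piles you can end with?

6

Place each on the leftmost legal pile:
5 → new pile 1 (tops now [5])
3 → pile 1 (tops now [3])
2 → pile 1 (tops now [2])
8 → new pile 2 (tops now [2, 8])
4 → pile 2 (tops now [2, 4])
7 → new pile 3 (tops now [2, 4, 7])
13 → new pile 4 (tops now [2, 4, 7, 13])
6 → pile 3 (tops now [2, 4, 6, 13])
1 → pile 1 (tops now [1, 4, 6, 13])
11 → pile 4 (tops now [1, 4, 6, 11])
9 → pile 4 (tops now [1, 4, 6, 9])
10 → new pile 5 (tops now [1, 4, 6, 9, 10])
12 → new pile 6 (tops now [1, 4, 6, 9, 10, 12])
Six piles.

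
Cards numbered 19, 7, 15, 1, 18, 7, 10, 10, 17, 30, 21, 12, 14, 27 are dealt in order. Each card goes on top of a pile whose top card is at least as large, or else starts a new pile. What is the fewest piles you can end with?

6

Place each on the leftmost legal pile:
19 → new pile 1 (tops now [19])
7 → pile 1 (tops now [7])
15 → new pile 2 (tops now [7, 15])
1 → pile 1 (tops now [1, 15])
18 → new pile 3 (tops now [1, 15, 18])
7 → pile 2 (tops now [1, 7, 18])
10 → pile 3 (tops now [1, 7, 10])
10 → pile 3 (tops now [1, 7, 10])
17 → new pile 4 (tops now [1, 7, 10, 17])
30 → new pile 5 (tops now [1, 7, 10, 17, 30])
21 → pile 5 (tops now [1, 7, 10, 17, 21])
12 → pile 4 (tops now [1, 7, 10, 12, 21])
14 → pile 5 (tops now [1, 7, 10, 12, 14])
27 → new pile 6 (tops now [1, 7, 10, 12, 14, 27])
Six piles.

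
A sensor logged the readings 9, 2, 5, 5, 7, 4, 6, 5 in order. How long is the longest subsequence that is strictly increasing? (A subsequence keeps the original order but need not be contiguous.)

Let dp[i] be the length of the longest such subsequence ending at index i:
i:     1 2 3 4 5 6 7 8
a[i]:  9 2 5 5 7 4 6 5
dp:    1 1 2 2 3 2 3 3
Maximum dp value is 3.

3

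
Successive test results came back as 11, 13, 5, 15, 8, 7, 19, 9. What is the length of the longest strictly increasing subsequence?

4

Track the smallest tail for each achievable length (strict):
11 → extends → [11]
13 → extends → [11, 13]
5 → replaces 11 → [5, 13]
15 → extends → [5, 13, 15]
8 → replaces 13 → [5, 8, 15]
7 → replaces 8 → [5, 7, 15]
19 → extends → [5, 7, 15, 19]
9 → replaces 15 → [5, 7, 9, 19]
Four tails, so the longest strictly increasing subsequence has length 4 (e.g. 11, 13, 15, 19).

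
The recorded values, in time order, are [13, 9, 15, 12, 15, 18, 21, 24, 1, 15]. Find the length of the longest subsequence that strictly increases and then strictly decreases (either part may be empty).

7

inc[i] = longest strictly increasing subsequence ending at i; dec[i] = longest strictly decreasing subsequence starting at i:
i:      1  2  3  4  5  6  7  8  9 10
a[i]:  13  9 15 12 15 18 21 24  1 15
inc:    1  1  2  2  3  4  5  6  1  3
dec:    3  2  3  2  2  2  2  2  1  1
Best peak at i=8 (value 24): inc=6, dec=2, length 6+2−1 = 7.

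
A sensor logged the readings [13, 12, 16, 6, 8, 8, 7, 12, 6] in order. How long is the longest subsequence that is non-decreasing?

4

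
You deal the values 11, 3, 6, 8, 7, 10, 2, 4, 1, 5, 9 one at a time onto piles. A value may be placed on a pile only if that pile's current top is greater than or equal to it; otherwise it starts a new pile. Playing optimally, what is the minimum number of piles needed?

4

The minimum number of non-increasing subsequences covering a sequence equals the length of its longest strictly increasing subsequence.
LIS length is 4 (e.g. 3, 6, 8, 10), so 4 piles are needed.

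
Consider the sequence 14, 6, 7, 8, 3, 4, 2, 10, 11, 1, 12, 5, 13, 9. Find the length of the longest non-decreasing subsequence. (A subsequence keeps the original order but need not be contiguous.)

7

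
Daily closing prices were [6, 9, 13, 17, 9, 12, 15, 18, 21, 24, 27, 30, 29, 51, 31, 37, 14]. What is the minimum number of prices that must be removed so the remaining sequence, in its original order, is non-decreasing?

5

Fewest deletions = n − (longest non-decreasing subsequence).
Patience tails:
6 → extends → [6]
9 → extends → [6, 9]
13 → extends → [6, 9, 13]
17 → extends → [6, 9, 13, 17]
9 → replaces 13 → [6, 9, 9, 17]
12 → replaces 17 → [6, 9, 9, 12]
15 → extends → [6, 9, 9, 12, 15]
18 → extends → [6, 9, 9, 12, 15, 18]
21 → extends → [6, 9, 9, 12, 15, 18, 21]
24 → extends → [6, 9, 9, 12, 15, 18, 21, 24]
27 → extends → [6, 9, 9, 12, 15, 18, 21, 24, 27]
30 → extends → [6, 9, 9, 12, 15, 18, 21, 24, 27, 30]
29 → replaces 30 → [6, 9, 9, 12, 15, 18, 21, 24, 27, 29]
51 → extends → [6, 9, 9, 12, 15, 18, 21, 24, 27, 29, 51]
31 → replaces 51 → [6, 9, 9, 12, 15, 18, 21, 24, 27, 29, 31]
37 → extends → [6, 9, 9, 12, 15, 18, 21, 24, 27, 29, 31, 37]
14 → replaces 15 → [6, 9, 9, 12, 14, 18, 21, 24, 27, 29, 31, 37]
Longest non-decreasing subsequence has length 12, so deletions = 17 − 12 = 5.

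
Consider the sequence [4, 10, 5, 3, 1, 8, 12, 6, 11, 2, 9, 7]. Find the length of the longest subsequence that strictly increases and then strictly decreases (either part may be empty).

7

inc[i] = longest strictly increasing subsequence ending at i; dec[i] = longest strictly decreasing subsequence starting at i:
i:      1  2  3  4  5  6  7  8  9 10 11 12
a[i]:   4 10  5  3  1  8 12  6 11  2  9  7
inc:    1  2  2  1  1  3  4  3  4  2  4  4
dec:    3  4  3  2  1  3  4  2  3  1  2  1
Best peak at i=7 (value 12): inc=4, dec=4, length 4+4−1 = 7.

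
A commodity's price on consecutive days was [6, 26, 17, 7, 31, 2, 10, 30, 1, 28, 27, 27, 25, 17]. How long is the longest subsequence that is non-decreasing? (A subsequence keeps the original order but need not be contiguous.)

Let dp[i] be the length of the longest such subsequence ending at index i:
i:      1  2  3  4  5  6  7  8  9 10 11 12 13 14
a[i]:   6 26 17  7 31  2 10 30  1 28 27 27 25 17
dp:     1  2  2  2  3  1  3  4  1  4  4  5  4  4
Maximum dp value is 5.

5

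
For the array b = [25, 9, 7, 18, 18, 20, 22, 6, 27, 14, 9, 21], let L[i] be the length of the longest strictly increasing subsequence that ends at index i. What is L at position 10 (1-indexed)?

dp[i] = 1 + max{dp[j] : j<i, b[j]<b[i]} (or 1 if no such j):
i:      1  2  3  4  5  6  7  8  9 10 11 12
b[i]:  25  9  7 18 18 20 22  6 27 14  9 21
dp:     1  1  1  2  2  3  4  1  5  2  2  4
At index 10 the value is 2.

2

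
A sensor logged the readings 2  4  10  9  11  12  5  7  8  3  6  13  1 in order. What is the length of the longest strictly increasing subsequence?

Let dp[i] be the length of the longest such subsequence ending at index i:
i:      1  2  3  4  5  6  7  8  9 10 11 12 13
a[i]:   2  4 10  9 11 12  5  7  8  3  6 13  1
dp:     1  2  3  3  4  5  3  4  5  2  4  6  1
Maximum dp value is 6.

6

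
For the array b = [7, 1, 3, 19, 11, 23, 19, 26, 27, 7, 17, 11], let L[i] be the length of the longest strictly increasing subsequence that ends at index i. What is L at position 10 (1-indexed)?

dp[i] = 1 + max{dp[j] : j<i, b[j]<b[i]} (or 1 if no such j):
i:      1  2  3  4  5  6  7  8  9 10 11 12
b[i]:   7  1  3 19 11 23 19 26 27  7 17 11
dp:     1  1  2  3  3  4  4  5  6  3  4  4
At index 10 the value is 3.

3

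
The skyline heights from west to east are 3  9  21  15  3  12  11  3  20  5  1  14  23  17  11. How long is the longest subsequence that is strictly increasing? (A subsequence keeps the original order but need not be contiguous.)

Track the smallest tail for each achievable length (strict):
3 → extends → [3]
9 → extends → [3, 9]
21 → extends → [3, 9, 21]
15 → replaces 21 → [3, 9, 15]
3 → already a tail → [3, 9, 15]
12 → replaces 15 → [3, 9, 12]
11 → replaces 12 → [3, 9, 11]
3 → already a tail → [3, 9, 11]
20 → extends → [3, 9, 11, 20]
5 → replaces 9 → [3, 5, 11, 20]
1 → replaces 3 → [1, 5, 11, 20]
14 → replaces 20 → [1, 5, 11, 14]
23 → extends → [1, 5, 11, 14, 23]
17 → replaces 23 → [1, 5, 11, 14, 17]
11 → already a tail → [1, 5, 11, 14, 17]
Five tails, so the longest strictly increasing subsequence has length 5 (e.g. 3, 9, 15, 20, 23).

5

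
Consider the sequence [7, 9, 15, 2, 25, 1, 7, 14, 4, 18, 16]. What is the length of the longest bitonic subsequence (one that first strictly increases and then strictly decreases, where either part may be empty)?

inc[i] = longest strictly increasing subsequence ending at i; dec[i] = longest strictly decreasing subsequence starting at i:
i:      1  2  3  4  5  6  7  8  9 10 11
a[i]:   7  9 15  2 25  1  7 14  4 18 16
inc:    1  2  3  1  4  1  2  3  2  4  4
dec:    3  3  3  2  3  1  2  2  1  2  1
Best peak at i=5 (value 25): inc=4, dec=3, length 4+3−1 = 6.

6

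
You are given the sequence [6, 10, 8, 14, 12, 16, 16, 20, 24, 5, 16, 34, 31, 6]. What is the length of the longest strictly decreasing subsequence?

3

Negate each value so 'decreasing' becomes 'increasing', then run patience tails on the negated sequence:
-6 → extends → [-6]
-10 → replaces -6 → [-10]
-8 → extends → [-10, -8]
-14 → replaces -10 → [-14, -8]
-12 → replaces -8 → [-14, -12]
-16 → replaces -14 → [-16, -12]
-16 → already a tail → [-16, -12]
-20 → replaces -16 → [-20, -12]
-24 → replaces -20 → [-24, -12]
-5 → extends → [-24, -12, -5]
-16 → replaces -12 → [-24, -16, -5]
-34 → replaces -24 → [-34, -16, -5]
-31 → replaces -16 → [-34, -31, -5]
-6 → replaces -5 → [-34, -31, -6]
Three tails, so the longest strictly decreasing subsequence of the original has length 3.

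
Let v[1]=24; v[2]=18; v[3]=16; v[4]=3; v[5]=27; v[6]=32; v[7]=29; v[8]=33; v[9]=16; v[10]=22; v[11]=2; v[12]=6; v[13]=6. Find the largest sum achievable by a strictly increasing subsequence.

Let S[i] be the best sum of a strictly increasing subsequence ending at i:
i:       1   2   3   4   5   6   7   8   9  10  11  12  13
v[i]:   24  18  16   3  27  32  29  33  16  22   2   6   6
S:      24  18  16   3  51  83  80 116  19  41   2   9   9
Maximum is 116 (e.g. 24 + 27 + 32 + 33).

116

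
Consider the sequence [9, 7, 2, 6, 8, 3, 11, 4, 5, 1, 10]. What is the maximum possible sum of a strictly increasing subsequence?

Let S[i] be the best sum of a strictly increasing subsequence ending at i:
i:      1  2  3  4  5  6  7  8  9 10 11
a[i]:   9  7  2  6  8  3 11  4  5  1 10
S:      9  7  2  8 16  5 27  9 14  1 26
Maximum is 27 (e.g. 2 + 6 + 8 + 11).

27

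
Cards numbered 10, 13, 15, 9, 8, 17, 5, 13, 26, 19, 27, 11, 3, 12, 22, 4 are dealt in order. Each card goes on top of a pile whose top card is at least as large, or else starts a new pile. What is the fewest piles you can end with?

6

Place each on the leftmost legal pile:
10 → new pile 1 (tops now [10])
13 → new pile 2 (tops now [10, 13])
15 → new pile 3 (tops now [10, 13, 15])
9 → pile 1 (tops now [9, 13, 15])
8 → pile 1 (tops now [8, 13, 15])
17 → new pile 4 (tops now [8, 13, 15, 17])
5 → pile 1 (tops now [5, 13, 15, 17])
13 → pile 2 (tops now [5, 13, 15, 17])
26 → new pile 5 (tops now [5, 13, 15, 17, 26])
19 → pile 5 (tops now [5, 13, 15, 17, 19])
27 → new pile 6 (tops now [5, 13, 15, 17, 19, 27])
11 → pile 2 (tops now [5, 11, 15, 17, 19, 27])
3 → pile 1 (tops now [3, 11, 15, 17, 19, 27])
12 → pile 3 (tops now [3, 11, 12, 17, 19, 27])
22 → pile 6 (tops now [3, 11, 12, 17, 19, 22])
4 → pile 2 (tops now [3, 4, 12, 17, 19, 22])
Six piles.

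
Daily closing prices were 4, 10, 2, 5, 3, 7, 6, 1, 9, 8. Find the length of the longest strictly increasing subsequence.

4

Let dp[i] be the length of the longest such subsequence ending at index i:
i:      1  2  3  4  5  6  7  8  9 10
a[i]:   4 10  2  5  3  7  6  1  9  8
dp:     1  2  1  2  2  3  3  1  4  4
Maximum dp value is 4.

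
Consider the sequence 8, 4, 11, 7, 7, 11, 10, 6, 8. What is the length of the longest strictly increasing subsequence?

3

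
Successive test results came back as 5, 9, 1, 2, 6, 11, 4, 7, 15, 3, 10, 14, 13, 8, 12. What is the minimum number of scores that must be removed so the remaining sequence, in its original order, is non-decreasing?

Fewest deletions = n − (longest non-decreasing subsequence).
i:      1  2  3  4  5  6  7  8  9 10 11 12 13 14 15
a[i]:   5  9  1  2  6 11  4  7 15  3 10 14 13  8 12
dp:     1  2  1  2  3  4  3  4  5  3  5  6  6  5  6
max dp = 6, so deletions = 15 − 6 = 9.

9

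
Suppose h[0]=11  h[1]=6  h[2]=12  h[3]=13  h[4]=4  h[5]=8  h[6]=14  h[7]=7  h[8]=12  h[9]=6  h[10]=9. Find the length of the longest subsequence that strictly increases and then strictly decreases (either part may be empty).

6

inc[i] = longest strictly increasing subsequence ending at i; dec[i] = longest strictly decreasing subsequence starting at i:
i:      0  1  2  3  4  5  6  7  8  9 10
h[i]:  11  6 12 13  4  8 14  7 12  6  9
inc:    1  1  2  3  1  2  4  2  3  2  3
dec:    4  2  4  4  1  3  3  2  2  1  1
Best peak at i=3 (value 13): inc=3, dec=4, length 3+4−1 = 6.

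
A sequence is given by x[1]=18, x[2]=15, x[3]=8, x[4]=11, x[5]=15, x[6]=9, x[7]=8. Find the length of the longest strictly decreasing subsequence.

5

Negate each value so 'decreasing' becomes 'increasing', then run patience tails on the negated sequence:
-18 → extends → [-18]
-15 → extends → [-18, -15]
-8 → extends → [-18, -15, -8]
-11 → replaces -8 → [-18, -15, -11]
-15 → already a tail → [-18, -15, -11]
-9 → extends → [-18, -15, -11, -9]
-8 → extends → [-18, -15, -11, -9, -8]
Five tails, so the longest strictly decreasing subsequence of the original has length 5.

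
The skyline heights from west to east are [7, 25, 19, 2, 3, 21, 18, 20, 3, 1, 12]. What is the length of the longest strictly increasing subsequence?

4

Let dp[i] be the length of the longest such subsequence ending at index i:
i:      1  2  3  4  5  6  7  8  9 10 11
a[i]:   7 25 19  2  3 21 18 20  3  1 12
dp:     1  2  2  1  2  3  3  4  2  1  3
Maximum dp value is 4.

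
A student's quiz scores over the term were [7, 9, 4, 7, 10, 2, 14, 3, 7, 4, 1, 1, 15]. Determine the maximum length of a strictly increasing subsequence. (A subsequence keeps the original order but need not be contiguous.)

5

Track the smallest tail for each achievable length (strict):
7 → extends → [7]
9 → extends → [7, 9]
4 → replaces 7 → [4, 9]
7 → replaces 9 → [4, 7]
10 → extends → [4, 7, 10]
2 → replaces 4 → [2, 7, 10]
14 → extends → [2, 7, 10, 14]
3 → replaces 7 → [2, 3, 10, 14]
7 → replaces 10 → [2, 3, 7, 14]
4 → replaces 7 → [2, 3, 4, 14]
1 → replaces 2 → [1, 3, 4, 14]
1 → already a tail → [1, 3, 4, 14]
15 → extends → [1, 3, 4, 14, 15]
Five tails, so the longest strictly increasing subsequence has length 5 (e.g. 7, 9, 10, 14, 15).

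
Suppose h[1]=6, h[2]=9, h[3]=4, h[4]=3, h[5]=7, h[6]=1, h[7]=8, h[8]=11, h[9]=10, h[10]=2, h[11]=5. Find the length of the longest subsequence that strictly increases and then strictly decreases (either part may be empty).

6

inc[i] = longest strictly increasing subsequence ending at i; dec[i] = longest strictly decreasing subsequence starting at i:
i:      1  2  3  4  5  6  7  8  9 10 11
h[i]:   6  9  4  3  7  1  8 11 10  2  5
inc:    1  2  1  1  2  1  3  4  4  2  3
dec:    4  4  3  2  2  1  2  3  2  1  1
Best peak at i=8 (value 11): inc=4, dec=3, length 4+3−1 = 6.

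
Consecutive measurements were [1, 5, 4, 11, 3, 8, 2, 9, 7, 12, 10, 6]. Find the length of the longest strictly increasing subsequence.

Track the smallest tail for each achievable length (strict):
1 → extends → [1]
5 → extends → [1, 5]
4 → replaces 5 → [1, 4]
11 → extends → [1, 4, 11]
3 → replaces 4 → [1, 3, 11]
8 → replaces 11 → [1, 3, 8]
2 → replaces 3 → [1, 2, 8]
9 → extends → [1, 2, 8, 9]
7 → replaces 8 → [1, 2, 7, 9]
12 → extends → [1, 2, 7, 9, 12]
10 → replaces 12 → [1, 2, 7, 9, 10]
6 → replaces 7 → [1, 2, 6, 9, 10]
Five tails, so the longest strictly increasing subsequence has length 5 (e.g. 1, 5, 8, 9, 12).

5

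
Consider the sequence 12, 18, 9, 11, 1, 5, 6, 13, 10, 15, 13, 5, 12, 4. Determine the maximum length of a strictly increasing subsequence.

Let dp[i] be the length of the longest such subsequence ending at index i:
i:      1  2  3  4  5  6  7  8  9 10 11 12 13 14
a[i]:  12 18  9 11  1  5  6 13 10 15 13  5 12  4
dp:     1  2  1  2  1  2  3  4  4  5  5  2  5  2
Maximum dp value is 5.

5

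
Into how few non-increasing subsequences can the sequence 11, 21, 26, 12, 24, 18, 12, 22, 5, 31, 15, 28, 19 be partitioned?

5

Place each on the leftmost legal pile:
11 → new pile 1 (tops now [11])
21 → new pile 2 (tops now [11, 21])
26 → new pile 3 (tops now [11, 21, 26])
12 → pile 2 (tops now [11, 12, 26])
24 → pile 3 (tops now [11, 12, 24])
18 → pile 3 (tops now [11, 12, 18])
12 → pile 2 (tops now [11, 12, 18])
22 → new pile 4 (tops now [11, 12, 18, 22])
5 → pile 1 (tops now [5, 12, 18, 22])
31 → new pile 5 (tops now [5, 12, 18, 22, 31])
15 → pile 3 (tops now [5, 12, 15, 22, 31])
28 → pile 5 (tops now [5, 12, 15, 22, 28])
19 → pile 4 (tops now [5, 12, 15, 19, 28])
Five piles.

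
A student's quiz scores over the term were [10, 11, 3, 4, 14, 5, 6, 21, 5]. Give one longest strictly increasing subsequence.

3, 4, 5, 6, 21

Patience tails give the LIS length; then backtrack through the dp parents:
10 → extends → [10]
11 → extends → [10, 11]
3 → replaces 10 → [3, 11]
4 → replaces 11 → [3, 4]
14 → extends → [3, 4, 14]
5 → replaces 14 → [3, 4, 5]
6 → extends → [3, 4, 5, 6]
21 → extends → [3, 4, 5, 6, 21]
5 → already a tail → [3, 4, 5, 6, 21]
Length 5; one witness is 3, 4, 5, 6, 21.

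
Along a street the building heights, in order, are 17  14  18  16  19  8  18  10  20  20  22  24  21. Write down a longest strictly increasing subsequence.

17, 18, 19, 20, 22, 24

Patience tails give the LIS length; then backtrack through the dp parents:
17 → extends → [17]
14 → replaces 17 → [14]
18 → extends → [14, 18]
16 → replaces 18 → [14, 16]
19 → extends → [14, 16, 19]
8 → replaces 14 → [8, 16, 19]
18 → replaces 19 → [8, 16, 18]
10 → replaces 16 → [8, 10, 18]
20 → extends → [8, 10, 18, 20]
20 → already a tail → [8, 10, 18, 20]
22 → extends → [8, 10, 18, 20, 22]
24 → extends → [8, 10, 18, 20, 22, 24]
21 → replaces 22 → [8, 10, 18, 20, 21, 24]
Length 6; one witness is 17, 18, 19, 20, 22, 24.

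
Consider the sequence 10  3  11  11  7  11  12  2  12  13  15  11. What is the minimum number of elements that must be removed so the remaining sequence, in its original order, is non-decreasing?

4

Fewest deletions = n − (longest non-decreasing subsequence).
Patience tails:
10 → extends → [10]
3 → replaces 10 → [3]
11 → extends → [3, 11]
11 → extends → [3, 11, 11]
7 → replaces 11 → [3, 7, 11]
11 → extends → [3, 7, 11, 11]
12 → extends → [3, 7, 11, 11, 12]
2 → replaces 3 → [2, 7, 11, 11, 12]
12 → extends → [2, 7, 11, 11, 12, 12]
13 → extends → [2, 7, 11, 11, 12, 12, 13]
15 → extends → [2, 7, 11, 11, 12, 12, 13, 15]
11 → replaces 12 → [2, 7, 11, 11, 11, 12, 13, 15]
Longest non-decreasing subsequence has length 8, so deletions = 12 − 8 = 4.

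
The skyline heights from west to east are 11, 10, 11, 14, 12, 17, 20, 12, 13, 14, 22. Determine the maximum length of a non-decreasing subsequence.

7

Track the smallest tail for each achievable length (allowing ties):
11 → extends → [11]
10 → replaces 11 → [10]
11 → extends → [10, 11]
14 → extends → [10, 11, 14]
12 → replaces 14 → [10, 11, 12]
17 → extends → [10, 11, 12, 17]
20 → extends → [10, 11, 12, 17, 20]
12 → replaces 17 → [10, 11, 12, 12, 20]
13 → replaces 20 → [10, 11, 12, 12, 13]
14 → extends → [10, 11, 12, 12, 13, 14]
22 → extends → [10, 11, 12, 12, 13, 14, 22]
Seven tails, so the longest non-decreasing subsequence has length 7 (e.g. 11, 11, 12, 12, 13, 14, 22).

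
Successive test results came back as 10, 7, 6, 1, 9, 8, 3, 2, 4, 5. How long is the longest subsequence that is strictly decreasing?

Negate each value so 'decreasing' becomes 'increasing', then run patience tails on the negated sequence:
-10 → extends → [-10]
-7 → extends → [-10, -7]
-6 → extends → [-10, -7, -6]
-1 → extends → [-10, -7, -6, -1]
-9 → replaces -7 → [-10, -9, -6, -1]
-8 → replaces -6 → [-10, -9, -8, -1]
-3 → replaces -1 → [-10, -9, -8, -3]
-2 → extends → [-10, -9, -8, -3, -2]
-4 → replaces -3 → [-10, -9, -8, -4, -2]
-5 → replaces -4 → [-10, -9, -8, -5, -2]
Five tails, so the longest strictly decreasing subsequence of the original has length 5.

5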